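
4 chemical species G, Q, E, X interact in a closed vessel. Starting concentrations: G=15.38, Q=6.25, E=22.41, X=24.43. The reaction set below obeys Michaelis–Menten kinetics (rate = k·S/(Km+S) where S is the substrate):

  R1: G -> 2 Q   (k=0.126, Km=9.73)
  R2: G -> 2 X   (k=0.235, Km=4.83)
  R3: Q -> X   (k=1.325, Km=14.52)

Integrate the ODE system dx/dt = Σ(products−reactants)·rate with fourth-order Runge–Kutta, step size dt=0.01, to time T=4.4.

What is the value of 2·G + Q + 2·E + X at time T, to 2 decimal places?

Check how each reaction changes W = 2·G + Q + 2·E + X (weight of products minus weight of reactants):
R1: G -> 2 Q: (1·2) − (2·1) = 2 − 2 = 0
R2: G -> 2 X: (1·2) − (2·1) = 2 − 2 = 0
R3: Q -> X: (1·1) − (1·1) = 1 − 1 = 0
Every reaction leaves W unchanged, so W is conserved and no simulation is needed: W(T) = W(0) = 2·15.38 + 6.25 + 2·22.41 + 24.43 = 106.26

Value at T = 106.26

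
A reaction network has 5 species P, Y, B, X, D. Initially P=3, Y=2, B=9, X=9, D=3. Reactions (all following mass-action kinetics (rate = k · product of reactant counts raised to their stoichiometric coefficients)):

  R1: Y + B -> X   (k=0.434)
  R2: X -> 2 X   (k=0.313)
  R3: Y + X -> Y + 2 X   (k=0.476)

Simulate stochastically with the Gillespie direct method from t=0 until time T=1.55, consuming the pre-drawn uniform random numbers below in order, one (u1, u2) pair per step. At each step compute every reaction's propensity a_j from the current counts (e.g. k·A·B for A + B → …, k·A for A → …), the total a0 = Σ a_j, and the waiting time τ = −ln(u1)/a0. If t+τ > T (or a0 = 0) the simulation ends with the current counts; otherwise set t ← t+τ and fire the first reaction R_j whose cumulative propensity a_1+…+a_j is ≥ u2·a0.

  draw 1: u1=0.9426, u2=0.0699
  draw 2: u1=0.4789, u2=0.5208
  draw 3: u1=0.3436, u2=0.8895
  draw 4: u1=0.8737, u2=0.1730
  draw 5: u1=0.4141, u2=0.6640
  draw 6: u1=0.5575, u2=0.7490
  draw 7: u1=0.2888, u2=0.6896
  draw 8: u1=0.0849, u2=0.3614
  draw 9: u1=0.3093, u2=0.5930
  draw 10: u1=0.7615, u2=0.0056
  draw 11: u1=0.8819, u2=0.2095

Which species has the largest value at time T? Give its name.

Dominant species at T: X

t=0.000: P=3 Y=2 B=9 X=9 D=3
Draw 1: a1=7.812, a2=2.817, a3=8.568, a0=19.197; τ=−ln(0.9426)/19.197=0.003 → t=0.003; u2·a0=0.0699·19.197=1.342 ≤ a1=7.812 → R1 fires; P=3 Y=1 B=8 X=10 D=3
Draw 2: a1=3.472, a2=3.130, a3=4.760, a0=11.362; τ=−ln(0.4789)/11.362=0.065 → t=0.068; u2·a0=0.5208·11.362=5.917; a1=3.472 < 5.917 ≤ a1+a2=6.602 → R2 fires; P=3 Y=1 B=8 X=11 D=3
Draw 3: a1=3.472, a2=3.443, a3=5.236, a0=12.151; τ=−ln(0.3436)/12.151=0.088 → t=0.156; u2·a0=0.8895·12.151=10.808; a1+a2=6.915 < 10.808 ≤ a1+…+a3=12.151 → R3 fires; P=3 Y=1 B=8 X=12 D=3
Draw 4: a1=3.472, a2=3.756, a3=5.712, a0=12.940; τ=−ln(0.8737)/12.940=0.010 → t=0.166; u2·a0=0.1730·12.940=2.239 ≤ a1=3.472 → R1 fires; P=3 Y=0 B=7 X=13 D=3
Draw 5: a1=0.000, a2=4.069, a3=0.000, a0=4.069; τ=−ln(0.4141)/4.069=0.217 → t=0.383; u2·a0=0.6640·4.069=2.702; a1=0.000 < 2.702 ≤ a1+a2=4.069 → R2 fires; P=3 Y=0 B=7 X=14 D=3
Draw 6: a1=0.000, a2=4.382, a3=0.000, a0=4.382; τ=−ln(0.5575)/4.382=0.133 → t=0.516; u2·a0=0.7490·4.382=3.282; a1=0.000 < 3.282 ≤ a1+a2=4.382 → R2 fires; P=3 Y=0 B=7 X=15 D=3
Draw 7: a1=0.000, a2=4.695, a3=0.000, a0=4.695; τ=−ln(0.2888)/4.695=0.265 → t=0.781; u2·a0=0.6896·4.695=3.238; a1=0.000 < 3.238 ≤ a1+a2=4.695 → R2 fires; P=3 Y=0 B=7 X=16 D=3
Draw 8: a1=0.000, a2=5.008, a3=0.000, a0=5.008; τ=−ln(0.0849)/5.008=0.492 → t=1.273; u2·a0=0.3614·5.008=1.810; a1=0.000 < 1.810 ≤ a1+a2=5.008 → R2 fires; P=3 Y=0 B=7 X=17 D=3
Draw 9: a1=0.000, a2=5.321, a3=0.000, a0=5.321; τ=−ln(0.3093)/5.321=0.221 → t=1.494; u2·a0=0.5930·5.321=3.155; a1=0.000 < 3.155 ≤ a1+a2=5.321 → R2 fires; P=3 Y=0 B=7 X=18 D=3
Draw 10: a1=0.000, a2=5.634, a3=0.000, a0=5.634; τ=−ln(0.7615)/5.634=0.048 → t=1.542; u2·a0=0.0056·5.634=0.032; a1=0.000 < 0.032 ≤ a1+a2=5.634 → R2 fires; P=3 Y=0 B=7 X=19 D=3
Draw 11: a1=0.000, a2=5.947, a3=0.000, a0=5.947; τ=−ln(0.8819)/5.947=0.021 → t=1.563 > T=1.55: stop.
At T=1.55: P=3 Y=0 B=7 X=19 D=3; the largest is X.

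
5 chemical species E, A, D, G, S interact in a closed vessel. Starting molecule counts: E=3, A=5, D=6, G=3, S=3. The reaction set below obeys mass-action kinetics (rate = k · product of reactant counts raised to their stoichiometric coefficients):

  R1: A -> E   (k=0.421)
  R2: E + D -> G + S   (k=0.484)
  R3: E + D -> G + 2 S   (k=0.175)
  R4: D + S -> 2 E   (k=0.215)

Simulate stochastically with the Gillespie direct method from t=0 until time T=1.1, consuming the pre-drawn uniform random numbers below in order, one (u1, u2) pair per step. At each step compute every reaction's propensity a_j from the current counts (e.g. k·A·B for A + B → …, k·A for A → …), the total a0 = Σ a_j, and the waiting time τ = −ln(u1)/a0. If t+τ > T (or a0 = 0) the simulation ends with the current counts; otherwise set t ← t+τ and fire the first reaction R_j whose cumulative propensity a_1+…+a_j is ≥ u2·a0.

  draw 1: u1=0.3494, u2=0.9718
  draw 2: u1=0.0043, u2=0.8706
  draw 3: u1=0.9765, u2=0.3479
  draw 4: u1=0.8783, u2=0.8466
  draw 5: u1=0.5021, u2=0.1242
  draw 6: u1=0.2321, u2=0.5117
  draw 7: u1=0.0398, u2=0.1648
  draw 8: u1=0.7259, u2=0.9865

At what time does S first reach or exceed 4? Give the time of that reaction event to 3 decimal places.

Threshold first reached at t = 0.322

t=0.000: E=3 A=5 D=6 G=3 S=3
Draw 1: a1=2.105, a2=8.712, a3=3.150, a4=3.870, a0=17.837; τ=−ln(0.3494)/17.837=0.059 → t=0.059; u2·a0=0.9718·17.837=17.334; a1+…+a3=13.967 < 17.334 ≤ a1+…+a4=17.837 → R4 fires; E=5 A=5 D=5 G=3 S=2
Draw 2: a1=2.105, a2=12.100, a3=4.375, a4=2.150, a0=20.730; τ=−ln(0.0043)/20.730=0.263 → t=0.322; u2·a0=0.8706·20.730=18.048; a1+a2=14.205 < 18.048 ≤ a1+…+a3=18.580 → R3 fires; E=4 A=5 D=4 G=4 S=4
Draw 3: a1=2.105, a2=7.744, a3=2.800, a4=3.440, a0=16.089; τ=−ln(0.9765)/16.089=0.001 → t=0.323; u2·a0=0.3479·16.089=5.597; a1=2.105 < 5.597 ≤ a1+a2=9.849 → R2 fires; E=3 A=5 D=3 G=5 S=5
Draw 4: a1=2.105, a2=4.356, a3=1.575, a4=3.225, a0=11.261; τ=−ln(0.8783)/11.261=0.012 → t=0.335; u2·a0=0.8466·11.261=9.534; a1+…+a3=8.036 < 9.534 ≤ a1+…+a4=11.261 → R4 fires; E=5 A=5 D=2 G=5 S=4
Draw 5: a1=2.105, a2=4.840, a3=1.750, a4=1.720, a0=10.415; τ=−ln(0.5021)/10.415=0.066 → t=0.401; u2·a0=0.1242·10.415=1.294 ≤ a1=2.105 → R1 fires; E=6 A=4 D=2 G=5 S=4
Draw 6: a1=1.684, a2=5.808, a3=2.100, a4=1.720, a0=11.312; τ=−ln(0.2321)/11.312=0.129 → t=0.530; u2·a0=0.5117·11.312=5.788; a1=1.684 < 5.788 ≤ a1+a2=7.492 → R2 fires; E=5 A=4 D=1 G=6 S=5
Draw 7: a1=1.684, a2=2.420, a3=0.875, a4=1.075, a0=6.054; τ=−ln(0.0398)/6.054=0.533 → t=1.063; u2·a0=0.1648·6.054=0.998 ≤ a1=1.684 → R1 fires; E=6 A=3 D=1 G=6 S=5
Draw 8: a1=1.263, a2=2.904, a3=1.050, a4=1.075, a0=6.292; τ=−ln(0.7259)/6.292=0.051 → t=1.114 > T=1.1: stop.
S first becomes ≥ 4 when it reaches 4 at the event at t=0.322.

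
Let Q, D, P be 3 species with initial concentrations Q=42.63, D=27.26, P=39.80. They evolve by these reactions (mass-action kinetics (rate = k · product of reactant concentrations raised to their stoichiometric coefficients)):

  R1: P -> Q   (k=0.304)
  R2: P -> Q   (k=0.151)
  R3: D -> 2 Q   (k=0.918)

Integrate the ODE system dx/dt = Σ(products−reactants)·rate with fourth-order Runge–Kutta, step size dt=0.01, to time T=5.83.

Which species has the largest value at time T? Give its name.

RK4 with dt=0.01: 583 steps to T=5.83. Trajectory (selected grid times):
t=0.00: Q=42.63 D=27.26 P=39.80
t=0.65: Q=77.32 D=15.01 P=29.61
t=1.30: Q=98.39 D=8.26 P=22.03
t=1.94: Q=111.30 D=4.59 P=16.46
t=2.59: Q=119.64 D=2.53 P=12.25
t=3.24: Q=125.05 D=1.39 P=9.11
t=3.89: Q=128.64 D=0.77 P=6.78
t=4.53: Q=131.03 D=0.43 P=5.07
t=5.18: Q=132.71 D=0.23 P=3.77
t=5.83: Q=133.89 D=0.13 P=2.80
At T=5.83: Q=133.89 D=0.13 P=2.80; the largest is Q.

Dominant species at T: Q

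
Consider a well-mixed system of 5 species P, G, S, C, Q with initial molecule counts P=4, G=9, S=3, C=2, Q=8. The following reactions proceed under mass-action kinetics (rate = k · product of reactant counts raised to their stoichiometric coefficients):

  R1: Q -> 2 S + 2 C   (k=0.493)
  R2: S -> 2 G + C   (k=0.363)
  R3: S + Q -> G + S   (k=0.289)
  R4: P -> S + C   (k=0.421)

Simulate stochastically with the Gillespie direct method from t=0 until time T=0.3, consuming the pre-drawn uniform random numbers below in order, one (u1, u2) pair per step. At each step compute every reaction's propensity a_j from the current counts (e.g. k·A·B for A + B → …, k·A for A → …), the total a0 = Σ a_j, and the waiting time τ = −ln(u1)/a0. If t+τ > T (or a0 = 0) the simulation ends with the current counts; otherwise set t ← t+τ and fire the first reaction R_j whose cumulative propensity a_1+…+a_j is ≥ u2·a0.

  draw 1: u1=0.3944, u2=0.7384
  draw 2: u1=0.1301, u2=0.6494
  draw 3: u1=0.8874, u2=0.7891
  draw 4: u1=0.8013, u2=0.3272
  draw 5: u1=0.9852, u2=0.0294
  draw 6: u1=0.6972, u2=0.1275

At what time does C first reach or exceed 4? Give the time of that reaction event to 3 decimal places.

t=0.000: P=4 G=9 S=3 C=2 Q=8
Draw 1: a1=3.944, a2=1.089, a3=6.936, a4=1.684, a0=13.653; τ=−ln(0.3944)/13.653=0.068 → t=0.068; u2·a0=0.7384·13.653=10.081; a1+a2=5.033 < 10.081 ≤ a1+…+a3=11.969 → R3 fires; P=4 G=10 S=3 C=2 Q=7
Draw 2: a1=3.451, a2=1.089, a3=6.069, a4=1.684, a0=12.293; τ=−ln(0.1301)/12.293=0.166 → t=0.234; u2·a0=0.6494·12.293=7.983; a1+a2=4.540 < 7.983 ≤ a1+…+a3=10.609 → R3 fires; P=4 G=11 S=3 C=2 Q=6
Draw 3: a1=2.958, a2=1.089, a3=5.202, a4=1.684, a0=10.933; τ=−ln(0.8874)/10.933=0.011 → t=0.245; u2·a0=0.7891·10.933=8.627; a1+a2=4.047 < 8.627 ≤ a1+…+a3=9.249 → R3 fires; P=4 G=12 S=3 C=2 Q=5
Draw 4: a1=2.465, a2=1.089, a3=4.335, a4=1.684, a0=9.573; τ=−ln(0.8013)/9.573=0.023 → t=0.268; u2·a0=0.3272·9.573=3.132; a1=2.465 < 3.132 ≤ a1+a2=3.554 → R2 fires; P=4 G=14 S=2 C=3 Q=5
Draw 5: a1=2.465, a2=0.726, a3=2.890, a4=1.684, a0=7.765; τ=−ln(0.9852)/7.765=0.002 → t=0.270; u2·a0=0.0294·7.765=0.228 ≤ a1=2.465 → R1 fires; P=4 G=14 S=4 C=5 Q=4
Draw 6: a1=1.972, a2=1.452, a3=4.624, a4=1.684, a0=9.732; τ=−ln(0.6972)/9.732=0.037 → t=0.307 > T=0.3: stop.
C first becomes ≥ 4 when it reaches 5 at the event at t=0.270.

Threshold first reached at t = 0.270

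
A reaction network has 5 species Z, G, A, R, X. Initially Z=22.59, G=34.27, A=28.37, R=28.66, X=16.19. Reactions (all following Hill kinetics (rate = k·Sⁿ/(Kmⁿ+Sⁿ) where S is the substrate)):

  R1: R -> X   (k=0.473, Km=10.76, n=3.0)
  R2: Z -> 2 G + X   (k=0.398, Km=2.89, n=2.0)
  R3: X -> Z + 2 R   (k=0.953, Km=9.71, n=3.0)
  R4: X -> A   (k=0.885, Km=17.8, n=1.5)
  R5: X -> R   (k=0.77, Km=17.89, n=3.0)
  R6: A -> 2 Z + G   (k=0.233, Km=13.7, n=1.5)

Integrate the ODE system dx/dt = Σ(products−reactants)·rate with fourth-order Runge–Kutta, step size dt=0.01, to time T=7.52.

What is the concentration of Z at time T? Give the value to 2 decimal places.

Z at T = 27.67

RK4 with dt=0.01: 752 steps to T=7.52. Trajectory (selected grid times):
t=0.00: Z=22.59 G=34.27 A=28.37 R=28.66 X=16.19
t=0.84: Z=23.21 G=35.07 A=28.56 R=29.85 X=15.64
t=1.67: Z=23.80 G=35.87 A=28.75 R=30.99 X=15.13
t=2.51: Z=24.40 G=36.68 A=28.92 R=32.10 X=14.66
t=3.34: Z=24.97 G=37.48 A=29.08 R=33.15 X=14.23
t=4.18: Z=25.54 G=38.28 A=29.24 R=34.18 X=13.82
t=5.01: Z=26.08 G=39.08 A=29.39 R=35.16 X=13.46
t=5.85: Z=26.63 G=39.89 A=29.53 R=36.11 X=13.12
t=6.68: Z=27.15 G=40.69 A=29.67 R=37.02 X=12.82
t=7.52: Z=27.67 G=41.50 A=29.80 R=37.90 X=12.53
Read off Z at T=7.52: 27.67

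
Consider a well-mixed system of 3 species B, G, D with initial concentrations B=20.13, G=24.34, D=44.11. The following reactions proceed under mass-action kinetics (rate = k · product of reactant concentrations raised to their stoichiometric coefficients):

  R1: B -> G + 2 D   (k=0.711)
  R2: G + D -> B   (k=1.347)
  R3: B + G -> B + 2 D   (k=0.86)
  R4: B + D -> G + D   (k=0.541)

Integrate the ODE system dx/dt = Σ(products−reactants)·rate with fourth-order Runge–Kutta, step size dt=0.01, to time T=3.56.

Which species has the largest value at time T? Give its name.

Dominant species at T: D

RK4 with dt=0.01: 356 steps to T=3.56. Trajectory (selected grid times):
t=0.00: B=20.13 G=24.34 D=44.11
t=0.40: B=8.30 G=2.98 D=20.99
t=0.79: B=4.69 G=1.77 D=13.67
t=1.19: B=3.20 G=1.26 D=10.31
t=1.58: B=2.43 G=0.99 D=8.46
t=1.98: B=1.93 G=0.82 D=7.24
t=2.37: B=1.61 G=0.70 D=6.42
t=2.77: B=1.37 G=0.61 D=5.79
t=3.16: B=1.19 G=0.54 D=5.32
t=3.56: B=1.05 G=0.48 D=4.93
At T=3.56: B=1.05 G=0.48 D=4.93; the largest is D.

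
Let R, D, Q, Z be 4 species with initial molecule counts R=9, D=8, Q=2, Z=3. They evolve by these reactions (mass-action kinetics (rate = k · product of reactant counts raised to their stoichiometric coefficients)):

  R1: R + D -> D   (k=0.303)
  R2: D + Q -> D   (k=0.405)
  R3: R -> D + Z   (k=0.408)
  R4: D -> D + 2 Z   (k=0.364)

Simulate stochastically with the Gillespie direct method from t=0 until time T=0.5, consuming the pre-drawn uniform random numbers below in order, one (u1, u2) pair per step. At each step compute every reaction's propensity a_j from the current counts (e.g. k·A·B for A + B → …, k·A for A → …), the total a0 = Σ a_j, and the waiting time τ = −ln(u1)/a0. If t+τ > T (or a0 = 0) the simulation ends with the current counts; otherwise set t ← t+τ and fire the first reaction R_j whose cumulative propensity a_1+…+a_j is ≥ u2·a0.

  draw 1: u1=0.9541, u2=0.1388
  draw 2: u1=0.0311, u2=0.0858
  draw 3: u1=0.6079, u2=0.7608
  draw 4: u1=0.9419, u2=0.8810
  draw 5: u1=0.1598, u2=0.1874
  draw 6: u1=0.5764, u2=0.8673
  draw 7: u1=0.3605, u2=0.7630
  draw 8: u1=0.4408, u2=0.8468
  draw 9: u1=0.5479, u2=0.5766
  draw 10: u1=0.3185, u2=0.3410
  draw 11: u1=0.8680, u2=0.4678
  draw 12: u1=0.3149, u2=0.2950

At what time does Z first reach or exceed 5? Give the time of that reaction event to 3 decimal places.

Threshold first reached at t = 0.225

t=0.000: R=9 D=8 Q=2 Z=3
Draw 1: a1=21.816, a2=6.480, a3=3.672, a4=2.912, a0=34.880; τ=−ln(0.9541)/34.880=0.001 → t=0.001; u2·a0=0.1388·34.880=4.841 ≤ a1=21.816 → R1 fires; R=8 D=8 Q=2 Z=3
Draw 2: a1=19.392, a2=6.480, a3=3.264, a4=2.912, a0=32.048; τ=−ln(0.0311)/32.048=0.108 → t=0.110; u2·a0=0.0858·32.048=2.750 ≤ a1=19.392 → R1 fires; R=7 D=8 Q=2 Z=3
Draw 3: a1=16.968, a2=6.480, a3=2.856, a4=2.912, a0=29.216; τ=−ln(0.6079)/29.216=0.017 → t=0.127; u2·a0=0.7608·29.216=22.228; a1=16.968 < 22.228 ≤ a1+a2=23.448 → R2 fires; R=7 D=8 Q=1 Z=3
Draw 4: a1=16.968, a2=3.240, a3=2.856, a4=2.912, a0=25.976; τ=−ln(0.9419)/25.976=0.002 → t=0.129; u2·a0=0.8810·25.976=22.885; a1+a2=20.208 < 22.885 ≤ a1+…+a3=23.064 → R3 fires; R=6 D=9 Q=1 Z=4
Draw 5: a1=16.362, a2=3.645, a3=2.448, a4=3.276, a0=25.731; τ=−ln(0.1598)/25.731=0.071 → t=0.200; u2·a0=0.1874·25.731=4.822 ≤ a1=16.362 → R1 fires; R=5 D=9 Q=1 Z=4
Draw 6: a1=13.635, a2=3.645, a3=2.040, a4=3.276, a0=22.596; τ=−ln(0.5764)/22.596=0.024 → t=0.225; u2·a0=0.8673·22.596=19.598; a1+…+a3=19.320 < 19.598 ≤ a1+…+a4=22.596 → R4 fires; R=5 D=9 Q=1 Z=6
Draw 7: a1=13.635, a2=3.645, a3=2.040, a4=3.276, a0=22.596; τ=−ln(0.3605)/22.596=0.045 → t=0.270; u2·a0=0.7630·22.596=17.241; a1=13.635 < 17.241 ≤ a1+a2=17.280 → R2 fires; R=5 D=9 Q=0 Z=6
Draw 8: a1=13.635, a2=0.000, a3=2.040, a4=3.276, a0=18.951; τ=−ln(0.4408)/18.951=0.043 → t=0.313; u2·a0=0.8468·18.951=16.048; a1+…+a3=15.675 < 16.048 ≤ a1+…+a4=18.951 → R4 fires; R=5 D=9 Q=0 Z=8
Draw 9: a1=13.635, a2=0.000, a3=2.040, a4=3.276, a0=18.951; τ=−ln(0.5479)/18.951=0.032 → t=0.345; u2·a0=0.5766·18.951=10.927 ≤ a1=13.635 → R1 fires; R=4 D=9 Q=0 Z=8
Draw 10: a1=10.908, a2=0.000, a3=1.632, a4=3.276, a0=15.816; τ=−ln(0.3185)/15.816=0.072 → t=0.417; u2·a0=0.3410·15.816=5.393 ≤ a1=10.908 → R1 fires; R=3 D=9 Q=0 Z=8
Draw 11: a1=8.181, a2=0.000, a3=1.224, a4=3.276, a0=12.681; τ=−ln(0.8680)/12.681=0.011 → t=0.428; u2·a0=0.4678·12.681=5.932 ≤ a1=8.181 → R1 fires; R=2 D=9 Q=0 Z=8
Draw 12: a1=5.454, a2=0.000, a3=0.816, a4=3.276, a0=9.546; τ=−ln(0.3149)/9.546=0.121 → t=0.549 > T=0.5: stop.
Z first becomes ≥ 5 when it reaches 6 at the event at t=0.225.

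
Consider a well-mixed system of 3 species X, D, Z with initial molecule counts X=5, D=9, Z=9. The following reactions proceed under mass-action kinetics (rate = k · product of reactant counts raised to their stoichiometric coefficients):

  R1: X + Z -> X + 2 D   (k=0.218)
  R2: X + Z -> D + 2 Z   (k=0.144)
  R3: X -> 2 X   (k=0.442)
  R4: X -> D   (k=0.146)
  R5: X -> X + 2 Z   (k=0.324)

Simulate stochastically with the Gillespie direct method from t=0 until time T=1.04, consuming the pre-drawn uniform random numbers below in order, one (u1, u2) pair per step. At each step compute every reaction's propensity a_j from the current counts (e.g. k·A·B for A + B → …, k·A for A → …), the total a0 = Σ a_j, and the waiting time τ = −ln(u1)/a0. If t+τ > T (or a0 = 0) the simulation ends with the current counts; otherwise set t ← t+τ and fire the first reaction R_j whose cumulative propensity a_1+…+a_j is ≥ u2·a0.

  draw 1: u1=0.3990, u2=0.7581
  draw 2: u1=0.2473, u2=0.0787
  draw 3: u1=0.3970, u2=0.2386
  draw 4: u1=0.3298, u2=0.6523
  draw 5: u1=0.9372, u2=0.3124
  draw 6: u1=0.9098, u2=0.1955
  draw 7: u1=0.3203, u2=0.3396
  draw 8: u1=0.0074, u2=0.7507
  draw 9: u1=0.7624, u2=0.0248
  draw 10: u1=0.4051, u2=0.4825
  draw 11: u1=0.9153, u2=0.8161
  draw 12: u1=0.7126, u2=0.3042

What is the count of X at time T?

X at T = 4

t=0.000: X=5 D=9 Z=9
Draw 1: a1=9.810, a2=6.480, a3=2.210, a4=0.730, a5=1.620, a0=20.850; τ=−ln(0.3990)/20.850=0.044 → t=0.044; u2·a0=0.7581·20.850=15.806; a1=9.810 < 15.806 ≤ a1+a2=16.290 → R2 fires; X=4 D=10 Z=10
Draw 2: a1=8.720, a2=5.760, a3=1.768, a4=0.584, a5=1.296, a0=18.128; τ=−ln(0.2473)/18.128=0.077 → t=0.121; u2·a0=0.0787·18.128=1.427 ≤ a1=8.720 → R1 fires; X=4 D=12 Z=9
Draw 3: a1=7.848, a2=5.184, a3=1.768, a4=0.584, a5=1.296, a0=16.680; τ=−ln(0.3970)/16.680=0.055 → t=0.177; u2·a0=0.2386·16.680=3.980 ≤ a1=7.848 → R1 fires; X=4 D=14 Z=8
Draw 4: a1=6.976, a2=4.608, a3=1.768, a4=0.584, a5=1.296, a0=15.232; τ=−ln(0.3298)/15.232=0.073 → t=0.249; u2·a0=0.6523·15.232=9.936; a1=6.976 < 9.936 ≤ a1+a2=11.584 → R2 fires; X=3 D=15 Z=9
Draw 5: a1=5.886, a2=3.888, a3=1.326, a4=0.438, a5=0.972, a0=12.510; τ=−ln(0.9372)/12.510=0.005 → t=0.255; u2·a0=0.3124·12.510=3.908 ≤ a1=5.886 → R1 fires; X=3 D=17 Z=8
Draw 6: a1=5.232, a2=3.456, a3=1.326, a4=0.438, a5=0.972, a0=11.424; τ=−ln(0.9098)/11.424=0.008 → t=0.263; u2·a0=0.1955·11.424=2.233 ≤ a1=5.232 → R1 fires; X=3 D=19 Z=7
Draw 7: a1=4.578, a2=3.024, a3=1.326, a4=0.438, a5=0.972, a0=10.338; τ=−ln(0.3203)/10.338=0.110 → t=0.373; u2·a0=0.3396·10.338=3.511 ≤ a1=4.578 → R1 fires; X=3 D=21 Z=6
Draw 8: a1=3.924, a2=2.592, a3=1.326, a4=0.438, a5=0.972, a0=9.252; τ=−ln(0.0074)/9.252=0.530 → t=0.903; u2·a0=0.7507·9.252=6.945; a1+a2=6.516 < 6.945 ≤ a1+…+a3=7.842 → R3 fires; X=4 D=21 Z=6
Draw 9: a1=5.232, a2=3.456, a3=1.768, a4=0.584, a5=1.296, a0=12.336; τ=−ln(0.7624)/12.336=0.022 → t=0.925; u2·a0=0.0248·12.336=0.306 ≤ a1=5.232 → R1 fires; X=4 D=23 Z=5
Draw 10: a1=4.360, a2=2.880, a3=1.768, a4=0.584, a5=1.296, a0=10.888; τ=−ln(0.4051)/10.888=0.083 → t=1.008; u2·a0=0.4825·10.888=5.253; a1=4.360 < 5.253 ≤ a1+a2=7.240 → R2 fires; X=3 D=24 Z=6
Draw 11: a1=3.924, a2=2.592, a3=1.326, a4=0.438, a5=0.972, a0=9.252; τ=−ln(0.9153)/9.252=0.010 → t=1.018; u2·a0=0.8161·9.252=7.551; a1+a2=6.516 < 7.551 ≤ a1+…+a3=7.842 → R3 fires; X=4 D=24 Z=6
Draw 12: a1=5.232, a2=3.456, a3=1.768, a4=0.584, a5=1.296, a0=12.336; τ=−ln(0.7126)/12.336=0.027 → t=1.045 > T=1.04: stop.
Read off X at T=1.04: 4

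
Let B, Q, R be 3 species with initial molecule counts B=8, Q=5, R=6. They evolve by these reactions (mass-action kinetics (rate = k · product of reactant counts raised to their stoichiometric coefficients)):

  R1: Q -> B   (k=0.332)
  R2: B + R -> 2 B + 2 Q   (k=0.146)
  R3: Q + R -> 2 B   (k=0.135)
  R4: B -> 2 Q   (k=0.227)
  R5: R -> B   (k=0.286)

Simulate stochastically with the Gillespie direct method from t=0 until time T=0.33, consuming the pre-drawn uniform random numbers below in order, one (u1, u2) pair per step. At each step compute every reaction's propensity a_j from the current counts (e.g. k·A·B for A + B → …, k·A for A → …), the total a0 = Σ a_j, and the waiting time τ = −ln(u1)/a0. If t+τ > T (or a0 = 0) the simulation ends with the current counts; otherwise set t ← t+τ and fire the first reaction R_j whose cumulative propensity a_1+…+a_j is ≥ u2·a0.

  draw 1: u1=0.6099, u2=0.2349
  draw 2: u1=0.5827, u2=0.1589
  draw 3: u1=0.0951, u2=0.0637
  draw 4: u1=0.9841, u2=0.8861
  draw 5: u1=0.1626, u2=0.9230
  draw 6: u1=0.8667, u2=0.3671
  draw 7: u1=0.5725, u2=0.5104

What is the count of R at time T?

t=0.000: B=8 Q=5 R=6
Draw 1: a1=1.660, a2=7.008, a3=4.050, a4=1.816, a5=1.716, a0=16.250; τ=−ln(0.6099)/16.250=0.030 → t=0.030; u2·a0=0.2349·16.250=3.817; a1=1.660 < 3.817 ≤ a1+a2=8.668 → R2 fires; B=9 Q=7 R=5
Draw 2: a1=2.324, a2=6.570, a3=4.725, a4=2.043, a5=1.430, a0=17.092; τ=−ln(0.5827)/17.092=0.032 → t=0.062; u2·a0=0.1589·17.092=2.716; a1=2.324 < 2.716 ≤ a1+a2=8.894 → R2 fires; B=10 Q=9 R=4
Draw 3: a1=2.988, a2=5.840, a3=4.860, a4=2.270, a5=1.144, a0=17.102; τ=−ln(0.0951)/17.102=0.138 → t=0.200; u2·a0=0.0637·17.102=1.089 ≤ a1=2.988 → R1 fires; B=11 Q=8 R=4
Draw 4: a1=2.656, a2=6.424, a3=4.320, a4=2.497, a5=1.144, a0=17.041; τ=−ln(0.9841)/17.041=0.001 → t=0.201; u2·a0=0.8861·17.041=15.100; a1+…+a3=13.400 < 15.100 ≤ a1+…+a4=15.897 → R4 fires; B=10 Q=10 R=4
Draw 5: a1=3.320, a2=5.840, a3=5.400, a4=2.270, a5=1.144, a0=17.974; τ=−ln(0.1626)/17.974=0.101 → t=0.302; u2·a0=0.9230·17.974=16.590; a1+…+a3=14.560 < 16.590 ≤ a1+…+a4=16.830 → R4 fires; B=9 Q=12 R=4
Draw 6: a1=3.984, a2=5.256, a3=6.480, a4=2.043, a5=1.144, a0=18.907; τ=−ln(0.8667)/18.907=0.008 → t=0.309; u2·a0=0.3671·18.907=6.941; a1=3.984 < 6.941 ≤ a1+a2=9.240 → R2 fires; B=10 Q=14 R=3
Draw 7: a1=4.648, a2=4.380, a3=5.670, a4=2.270, a5=0.858, a0=17.826; τ=−ln(0.5725)/17.826=0.031 → t=0.340 > T=0.33: stop.
Read off R at T=0.33: 3

R at T = 3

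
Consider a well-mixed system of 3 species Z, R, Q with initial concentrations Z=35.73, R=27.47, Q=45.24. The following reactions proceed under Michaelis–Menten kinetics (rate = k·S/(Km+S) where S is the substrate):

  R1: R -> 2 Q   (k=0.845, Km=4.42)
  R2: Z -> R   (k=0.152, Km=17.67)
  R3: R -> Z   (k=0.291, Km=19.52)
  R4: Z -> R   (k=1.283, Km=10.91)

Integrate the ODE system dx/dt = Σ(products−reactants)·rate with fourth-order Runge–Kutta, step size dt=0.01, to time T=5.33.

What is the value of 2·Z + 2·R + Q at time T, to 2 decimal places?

Check how each reaction changes W = 2·Z + 2·R + Q (weight of products minus weight of reactants):
R1: R -> 2 Q: (1·2) − (2·1) = 2 − 2 = 0
R2: Z -> R: (2·1) − (2·1) = 2 − 2 = 0
R3: R -> Z: (2·1) − (2·1) = 2 − 2 = 0
R4: Z -> R: (2·1) − (2·1) = 2 − 2 = 0
Every reaction leaves W unchanged, so W is conserved and no simulation is needed: W(T) = W(0) = 2·35.73 + 2·27.47 + 45.24 = 171.64

Value at T = 171.64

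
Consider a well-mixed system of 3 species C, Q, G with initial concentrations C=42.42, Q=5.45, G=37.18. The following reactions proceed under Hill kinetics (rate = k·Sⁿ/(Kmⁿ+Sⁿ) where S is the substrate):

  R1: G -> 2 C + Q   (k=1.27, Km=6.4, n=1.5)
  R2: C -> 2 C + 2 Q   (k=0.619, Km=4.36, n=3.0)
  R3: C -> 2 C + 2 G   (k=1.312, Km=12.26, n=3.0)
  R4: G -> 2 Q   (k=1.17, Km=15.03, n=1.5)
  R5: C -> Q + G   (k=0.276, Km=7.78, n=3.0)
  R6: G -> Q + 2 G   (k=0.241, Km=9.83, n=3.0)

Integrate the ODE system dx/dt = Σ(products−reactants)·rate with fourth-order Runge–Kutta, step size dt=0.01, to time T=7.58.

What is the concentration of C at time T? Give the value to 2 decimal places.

C at T = 72.98

RK4 with dt=0.01: 758 steps to T=7.58. Trajectory (selected grid times):
t=0.00: C=42.42 Q=5.45 G=37.18
t=0.84: C=45.78 Q=9.48 G=37.99
t=1.68: C=49.15 Q=13.53 G=38.79
t=2.53: C=52.57 Q=17.64 G=39.61
t=3.37: C=55.95 Q=21.71 G=40.42
t=4.21: C=59.34 Q=25.79 G=41.23
t=5.05: C=62.73 Q=29.88 G=42.03
t=5.90: C=66.17 Q=34.03 G=42.84
t=6.74: C=69.58 Q=38.14 G=43.64
t=7.58: C=72.98 Q=42.27 G=44.43
Read off C at T=7.58: 72.98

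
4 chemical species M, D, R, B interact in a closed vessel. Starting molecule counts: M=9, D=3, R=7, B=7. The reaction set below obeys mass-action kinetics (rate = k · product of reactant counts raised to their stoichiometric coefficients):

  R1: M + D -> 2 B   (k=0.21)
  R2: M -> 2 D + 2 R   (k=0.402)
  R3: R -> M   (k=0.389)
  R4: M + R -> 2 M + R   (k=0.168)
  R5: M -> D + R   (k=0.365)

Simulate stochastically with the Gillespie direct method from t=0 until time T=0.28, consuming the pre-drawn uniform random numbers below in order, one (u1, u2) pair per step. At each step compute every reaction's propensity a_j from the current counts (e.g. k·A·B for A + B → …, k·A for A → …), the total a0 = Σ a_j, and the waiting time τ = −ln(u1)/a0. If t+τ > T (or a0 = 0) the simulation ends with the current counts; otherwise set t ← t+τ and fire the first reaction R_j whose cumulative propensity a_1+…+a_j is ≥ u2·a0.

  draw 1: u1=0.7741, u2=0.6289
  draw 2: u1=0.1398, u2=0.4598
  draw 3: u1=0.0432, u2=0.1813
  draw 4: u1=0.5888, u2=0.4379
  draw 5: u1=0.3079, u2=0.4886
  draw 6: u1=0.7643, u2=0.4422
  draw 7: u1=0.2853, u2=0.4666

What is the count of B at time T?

B at T = 9

t=0.000: M=9 D=3 R=7 B=7
Draw 1: a1=5.670, a2=3.618, a3=2.723, a4=10.584, a5=3.285, a0=25.880; τ=−ln(0.7741)/25.880=0.010 → t=0.010; u2·a0=0.6289·25.880=16.276; a1+…+a3=12.011 < 16.276 ≤ a1+…+a4=22.595 → R4 fires; M=10 D=3 R=7 B=7
Draw 2: a1=6.300, a2=4.020, a3=2.723, a4=11.760, a5=3.650, a0=28.453; τ=−ln(0.1398)/28.453=0.069 → t=0.079; u2·a0=0.4598·28.453=13.083; a1+…+a3=13.043 < 13.083 ≤ a1+…+a4=24.803 → R4 fires; M=11 D=3 R=7 B=7
Draw 3: a1=6.930, a2=4.422, a3=2.723, a4=12.936, a5=4.015, a0=31.026; τ=−ln(0.0432)/31.026=0.101 → t=0.180; u2·a0=0.1813·31.026=5.625 ≤ a1=6.930 → R1 fires; M=10 D=2 R=7 B=9
Draw 4: a1=4.200, a2=4.020, a3=2.723, a4=11.760, a5=3.650, a0=26.353; τ=−ln(0.5888)/26.353=0.020 → t=0.200; u2·a0=0.4379·26.353=11.540; a1+…+a3=10.943 < 11.540 ≤ a1+…+a4=22.703 → R4 fires; M=11 D=2 R=7 B=9
Draw 5: a1=4.620, a2=4.422, a3=2.723, a4=12.936, a5=4.015, a0=28.716; τ=−ln(0.3079)/28.716=0.041 → t=0.241; u2·a0=0.4886·28.716=14.031; a1+…+a3=11.765 < 14.031 ≤ a1+…+a4=24.701 → R4 fires; M=12 D=2 R=7 B=9
Draw 6: a1=5.040, a2=4.824, a3=2.723, a4=14.112, a5=4.380, a0=31.079; τ=−ln(0.7643)/31.079=0.009 → t=0.250; u2·a0=0.4422·31.079=13.743; a1+…+a3=12.587 < 13.743 ≤ a1+…+a4=26.699 → R4 fires; M=13 D=2 R=7 B=9
Draw 7: a1=5.460, a2=5.226, a3=2.723, a4=15.288, a5=4.745, a0=33.442; τ=−ln(0.2853)/33.442=0.038 → t=0.288 > T=0.28: stop.
Read off B at T=0.28: 9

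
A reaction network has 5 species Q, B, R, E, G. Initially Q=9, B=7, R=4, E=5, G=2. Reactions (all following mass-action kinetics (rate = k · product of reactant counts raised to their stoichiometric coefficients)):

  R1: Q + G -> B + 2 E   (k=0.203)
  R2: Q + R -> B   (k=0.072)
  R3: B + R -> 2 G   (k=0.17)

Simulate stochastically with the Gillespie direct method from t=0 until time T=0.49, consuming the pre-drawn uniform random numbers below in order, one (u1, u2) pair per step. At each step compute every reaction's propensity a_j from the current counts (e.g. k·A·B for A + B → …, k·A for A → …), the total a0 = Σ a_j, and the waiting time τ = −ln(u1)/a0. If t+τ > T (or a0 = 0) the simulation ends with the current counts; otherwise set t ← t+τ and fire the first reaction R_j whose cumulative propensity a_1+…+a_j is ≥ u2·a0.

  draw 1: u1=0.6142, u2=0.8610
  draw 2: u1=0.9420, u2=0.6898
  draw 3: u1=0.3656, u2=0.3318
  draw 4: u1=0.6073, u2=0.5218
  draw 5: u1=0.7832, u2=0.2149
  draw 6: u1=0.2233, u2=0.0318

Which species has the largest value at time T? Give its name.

Dominant species at T: E

t=0.000: Q=9 B=7 R=4 E=5 G=2
Draw 1: a1=3.654, a2=2.592, a3=4.760, a0=11.006; τ=−ln(0.6142)/11.006=0.044 → t=0.044; u2·a0=0.8610·11.006=9.476; a1+a2=6.246 < 9.476 ≤ a1+…+a3=11.006 → R3 fires; Q=9 B=6 R=3 E=5 G=4
Draw 2: a1=7.308, a2=1.944, a3=3.060, a0=12.312; τ=−ln(0.9420)/12.312=0.005 → t=0.049; u2·a0=0.6898·12.312=8.493; a1=7.308 < 8.493 ≤ a1+a2=9.252 → R2 fires; Q=8 B=7 R=2 E=5 G=4
Draw 3: a1=6.496, a2=1.152, a3=2.380, a0=10.028; τ=−ln(0.3656)/10.028=0.100 → t=0.149; u2·a0=0.3318·10.028=3.327 ≤ a1=6.496 → R1 fires; Q=7 B=8 R=2 E=7 G=3
Draw 4: a1=4.263, a2=1.008, a3=2.720, a0=7.991; τ=−ln(0.6073)/7.991=0.062 → t=0.212; u2·a0=0.5218·7.991=4.170 ≤ a1=4.263 → R1 fires; Q=6 B=9 R=2 E=9 G=2
Draw 5: a1=2.436, a2=0.864, a3=3.060, a0=6.360; τ=−ln(0.7832)/6.360=0.038 → t=0.250; u2·a0=0.2149·6.360=1.367 ≤ a1=2.436 → R1 fires; Q=5 B=10 R=2 E=11 G=1
Draw 6: a1=1.015, a2=0.720, a3=3.400, a0=5.135; τ=−ln(0.2233)/5.135=0.292 → t=0.542 > T=0.49: stop.
At T=0.49: Q=5 B=10 R=2 E=11 G=1; the largest is E.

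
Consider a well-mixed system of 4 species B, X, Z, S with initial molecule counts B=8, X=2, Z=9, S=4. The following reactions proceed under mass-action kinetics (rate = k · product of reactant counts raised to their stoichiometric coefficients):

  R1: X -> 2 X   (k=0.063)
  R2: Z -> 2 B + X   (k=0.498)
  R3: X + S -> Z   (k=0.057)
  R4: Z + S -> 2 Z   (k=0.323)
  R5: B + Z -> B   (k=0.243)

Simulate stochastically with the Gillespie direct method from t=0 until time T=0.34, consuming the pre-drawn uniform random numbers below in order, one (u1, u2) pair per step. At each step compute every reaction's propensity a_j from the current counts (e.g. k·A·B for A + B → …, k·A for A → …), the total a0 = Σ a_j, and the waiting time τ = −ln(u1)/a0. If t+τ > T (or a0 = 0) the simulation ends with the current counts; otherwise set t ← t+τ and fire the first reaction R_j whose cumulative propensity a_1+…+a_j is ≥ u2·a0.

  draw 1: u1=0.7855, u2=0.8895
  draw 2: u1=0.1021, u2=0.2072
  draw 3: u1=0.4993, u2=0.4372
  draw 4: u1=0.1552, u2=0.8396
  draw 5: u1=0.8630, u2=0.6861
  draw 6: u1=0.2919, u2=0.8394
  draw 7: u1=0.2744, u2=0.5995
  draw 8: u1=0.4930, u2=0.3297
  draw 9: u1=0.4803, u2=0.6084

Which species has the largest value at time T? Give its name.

t=0.000: B=8 X=2 Z=9 S=4
Draw 1: a1=0.126, a2=4.482, a3=0.456, a4=11.628, a5=17.496, a0=34.188; τ=−ln(0.7855)/34.188=0.007 → t=0.007; u2·a0=0.8895·34.188=30.410; a1+…+a4=16.692 < 30.410 ≤ a1+…+a5=34.188 → R5 fires; B=8 X=2 Z=8 S=4
Draw 2: a1=0.126, a2=3.984, a3=0.456, a4=10.336, a5=15.552, a0=30.454; τ=−ln(0.1021)/30.454=0.075 → t=0.082; u2·a0=0.2072·30.454=6.310; a1+…+a3=4.566 < 6.310 ≤ a1+…+a4=14.902 → R4 fires; B=8 X=2 Z=9 S=3
Draw 3: a1=0.126, a2=4.482, a3=0.342, a4=8.721, a5=17.496, a0=31.167; τ=−ln(0.4993)/31.167=0.022 → t=0.104; u2·a0=0.4372·31.167=13.626; a1+…+a3=4.950 < 13.626 ≤ a1+…+a4=13.671 → R4 fires; B=8 X=2 Z=10 S=2
Draw 4: a1=0.126, a2=4.980, a3=0.228, a4=6.460, a5=19.440, a0=31.234; τ=−ln(0.1552)/31.234=0.060 → t=0.164; u2·a0=0.8396·31.234=26.224; a1+…+a4=11.794 < 26.224 ≤ a1+…+a5=31.234 → R5 fires; B=8 X=2 Z=9 S=2
Draw 5: a1=0.126, a2=4.482, a3=0.228, a4=5.814, a5=17.496, a0=28.146; τ=−ln(0.8630)/28.146=0.005 → t=0.169; u2·a0=0.6861·28.146=19.311; a1+…+a4=10.650 < 19.311 ≤ a1+…+a5=28.146 → R5 fires; B=8 X=2 Z=8 S=2
Draw 6: a1=0.126, a2=3.984, a3=0.228, a4=5.168, a5=15.552, a0=25.058; τ=−ln(0.2919)/25.058=0.049 → t=0.218; u2·a0=0.8394·25.058=21.034; a1+…+a4=9.506 < 21.034 ≤ a1+…+a5=25.058 → R5 fires; B=8 X=2 Z=7 S=2
Draw 7: a1=0.126, a2=3.486, a3=0.228, a4=4.522, a5=13.608, a0=21.970; τ=−ln(0.2744)/21.970=0.059 → t=0.277; u2·a0=0.5995·21.970=13.171; a1+…+a4=8.362 < 13.171 ≤ a1+…+a5=21.970 → R5 fires; B=8 X=2 Z=6 S=2
Draw 8: a1=0.126, a2=2.988, a3=0.228, a4=3.876, a5=11.664, a0=18.882; τ=−ln(0.4930)/18.882=0.037 → t=0.315; u2·a0=0.3297·18.882=6.225; a1+…+a3=3.342 < 6.225 ≤ a1+…+a4=7.218 → R4 fires; B=8 X=2 Z=7 S=1
Draw 9: a1=0.126, a2=3.486, a3=0.114, a4=2.261, a5=13.608, a0=19.595; τ=−ln(0.4803)/19.595=0.037 → t=0.352 > T=0.34: stop.
At T=0.34: B=8 X=2 Z=7 S=1; the largest is B.

Dominant species at T: B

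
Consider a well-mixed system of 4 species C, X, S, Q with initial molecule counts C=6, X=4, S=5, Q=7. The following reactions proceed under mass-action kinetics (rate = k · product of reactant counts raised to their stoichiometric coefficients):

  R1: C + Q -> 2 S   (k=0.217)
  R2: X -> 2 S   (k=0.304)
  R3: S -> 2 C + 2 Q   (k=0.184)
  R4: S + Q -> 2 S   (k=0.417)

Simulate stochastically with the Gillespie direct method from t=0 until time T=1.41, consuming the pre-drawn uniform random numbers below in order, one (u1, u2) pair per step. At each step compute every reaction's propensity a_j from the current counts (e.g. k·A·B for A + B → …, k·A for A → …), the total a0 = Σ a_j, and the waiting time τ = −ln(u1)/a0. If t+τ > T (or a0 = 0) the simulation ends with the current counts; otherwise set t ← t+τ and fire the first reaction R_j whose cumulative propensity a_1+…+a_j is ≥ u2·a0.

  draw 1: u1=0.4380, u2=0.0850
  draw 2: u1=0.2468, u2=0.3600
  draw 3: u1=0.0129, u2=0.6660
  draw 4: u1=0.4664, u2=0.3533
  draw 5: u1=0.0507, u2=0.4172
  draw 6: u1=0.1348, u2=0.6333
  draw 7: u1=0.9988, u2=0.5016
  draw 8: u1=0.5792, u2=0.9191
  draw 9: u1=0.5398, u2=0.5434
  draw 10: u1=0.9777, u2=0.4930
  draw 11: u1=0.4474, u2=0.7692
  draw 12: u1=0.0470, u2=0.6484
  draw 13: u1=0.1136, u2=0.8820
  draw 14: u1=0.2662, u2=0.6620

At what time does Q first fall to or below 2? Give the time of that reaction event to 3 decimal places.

Threshold first reached at t = 0.453

t=0.000: C=6 X=4 S=5 Q=7
Draw 1: a1=9.114, a2=1.216, a3=0.920, a4=14.595, a0=25.845; τ=−ln(0.4380)/25.845=0.032 → t=0.032; u2·a0=0.0850·25.845=2.197 ≤ a1=9.114 → R1 fires; C=5 X=4 S=7 Q=6
Draw 2: a1=6.510, a2=1.216, a3=1.288, a4=17.514, a0=26.528; τ=−ln(0.2468)/26.528=0.053 → t=0.085; u2·a0=0.3600·26.528=9.550; a1+…+a3=9.014 < 9.550 ≤ a1+…+a4=26.528 → R4 fires; C=5 X=4 S=8 Q=5
Draw 3: a1=5.425, a2=1.216, a3=1.472, a4=16.680, a0=24.793; τ=−ln(0.0129)/24.793=0.175 → t=0.260; u2·a0=0.6660·24.793=16.512; a1+…+a3=8.113 < 16.512 ≤ a1+…+a4=24.793 → R4 fires; C=5 X=4 S=9 Q=4
Draw 4: a1=4.340, a2=1.216, a3=1.656, a4=15.012, a0=22.224; τ=−ln(0.4664)/22.224=0.034 → t=0.294; u2·a0=0.3533·22.224=7.852; a1+…+a3=7.212 < 7.852 ≤ a1+…+a4=22.224 → R4 fires; C=5 X=4 S=10 Q=3
Draw 5: a1=3.255, a2=1.216, a3=1.840, a4=12.510, a0=18.821; τ=−ln(0.0507)/18.821=0.158 → t=0.453; u2·a0=0.4172·18.821=7.852; a1+…+a3=6.311 < 7.852 ≤ a1+…+a4=18.821 → R4 fires; C=5 X=4 S=11 Q=2
Draw 6: a1=2.170, a2=1.216, a3=2.024, a4=9.174, a0=14.584; τ=−ln(0.1348)/14.584=0.137 → t=0.590; u2·a0=0.6333·14.584=9.236; a1+…+a3=5.410 < 9.236 ≤ a1+…+a4=14.584 → R4 fires; C=5 X=4 S=12 Q=1
Draw 7: a1=1.085, a2=1.216, a3=2.208, a4=5.004, a0=9.513; τ=−ln(0.9988)/9.513=0.000 → t=0.590; u2·a0=0.5016·9.513=4.772; a1+…+a3=4.509 < 4.772 ≤ a1+…+a4=9.513 → R4 fires; C=5 X=4 S=13 Q=0
Draw 8: a1=0.000, a2=1.216, a3=2.392, a4=0.000, a0=3.608; τ=−ln(0.5792)/3.608=0.151 → t=0.742; u2·a0=0.9191·3.608=3.316; a1+a2=1.216 < 3.316 ≤ a1+…+a3=3.608 → R3 fires; C=7 X=4 S=12 Q=2
Draw 9: a1=3.038, a2=1.216, a3=2.208, a4=10.008, a0=16.470; τ=−ln(0.5398)/16.470=0.037 → t=0.779; u2·a0=0.5434·16.470=8.950; a1+…+a3=6.462 < 8.950 ≤ a1+…+a4=16.470 → R4 fires; C=7 X=4 S=13 Q=1
Draw 10: a1=1.519, a2=1.216, a3=2.392, a4=5.421, a0=10.548; τ=−ln(0.9777)/10.548=0.002 → t=0.781; u2·a0=0.4930·10.548=5.200; a1+…+a3=5.127 < 5.200 ≤ a1+…+a4=10.548 → R4 fires; C=7 X=4 S=14 Q=0
Draw 11: a1=0.000, a2=1.216, a3=2.576, a4=0.000, a0=3.792; τ=−ln(0.4474)/3.792=0.212 → t=0.993; u2·a0=0.7692·3.792=2.917; a1+a2=1.216 < 2.917 ≤ a1+…+a3=3.792 → R3 fires; C=9 X=4 S=13 Q=2
Draw 12: a1=3.906, a2=1.216, a3=2.392, a4=10.842, a0=18.356; τ=−ln(0.0470)/18.356=0.167 → t=1.160; u2·a0=0.6484·18.356=11.902; a1+…+a3=7.514 < 11.902 ≤ a1+…+a4=18.356 → R4 fires; C=9 X=4 S=14 Q=1
Draw 13: a1=1.953, a2=1.216, a3=2.576, a4=5.838, a0=11.583; τ=−ln(0.1136)/11.583=0.188 → t=1.348; u2·a0=0.8820·11.583=10.216; a1+…+a3=5.745 < 10.216 ≤ a1+…+a4=11.583 → R4 fires; C=9 X=4 S=15 Q=0
Draw 14: a1=0.000, a2=1.216, a3=2.760, a4=0.000, a0=3.976; τ=−ln(0.2662)/3.976=0.333 → t=1.681 > T=1.41: stop.
Q first becomes ≤ 2 when it reaches 2 at the event at t=0.453.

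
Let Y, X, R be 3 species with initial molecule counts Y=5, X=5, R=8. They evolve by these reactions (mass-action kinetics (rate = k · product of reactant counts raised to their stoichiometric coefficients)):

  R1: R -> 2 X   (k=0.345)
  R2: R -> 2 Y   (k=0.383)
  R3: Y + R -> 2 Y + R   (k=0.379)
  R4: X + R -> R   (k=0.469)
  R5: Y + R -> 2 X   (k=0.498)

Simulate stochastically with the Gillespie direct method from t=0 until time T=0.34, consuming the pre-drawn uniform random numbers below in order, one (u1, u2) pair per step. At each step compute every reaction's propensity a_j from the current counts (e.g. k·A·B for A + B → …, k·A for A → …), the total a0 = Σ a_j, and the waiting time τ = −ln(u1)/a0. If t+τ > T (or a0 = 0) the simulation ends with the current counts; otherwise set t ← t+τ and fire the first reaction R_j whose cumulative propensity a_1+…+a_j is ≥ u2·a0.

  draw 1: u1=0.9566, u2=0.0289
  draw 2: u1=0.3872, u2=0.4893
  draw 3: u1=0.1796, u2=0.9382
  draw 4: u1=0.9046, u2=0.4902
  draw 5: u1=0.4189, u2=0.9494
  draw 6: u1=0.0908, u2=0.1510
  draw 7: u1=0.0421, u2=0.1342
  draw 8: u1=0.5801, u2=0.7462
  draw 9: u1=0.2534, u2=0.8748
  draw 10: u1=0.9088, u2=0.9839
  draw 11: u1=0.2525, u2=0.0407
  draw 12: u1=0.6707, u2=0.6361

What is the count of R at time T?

t=0.000: Y=5 X=5 R=8
Draw 1: a1=2.760, a2=3.064, a3=15.160, a4=18.760, a5=19.920, a0=59.664; τ=−ln(0.9566)/59.664=0.001 → t=0.001; u2·a0=0.0289·59.664=1.724 ≤ a1=2.760 → R1 fires; Y=5 X=7 R=7
Draw 2: a1=2.415, a2=2.681, a3=13.265, a4=22.981, a5=17.430, a0=58.772; τ=−ln(0.3872)/58.772=0.016 → t=0.017; u2·a0=0.4893·58.772=28.757; a1+…+a3=18.361 < 28.757 ≤ a1+…+a4=41.342 → R4 fires; Y=5 X=6 R=7
Draw 3: a1=2.415, a2=2.681, a3=13.265, a4=19.698, a5=17.430, a0=55.489; τ=−ln(0.1796)/55.489=0.031 → t=0.048; u2·a0=0.9382·55.489=52.060; a1+…+a4=38.059 < 52.060 ≤ a1+…+a5=55.489 → R5 fires; Y=4 X=8 R=6
Draw 4: a1=2.070, a2=2.298, a3=9.096, a4=22.512, a5=11.952, a0=47.928; τ=−ln(0.9046)/47.928=0.002 → t=0.050; u2·a0=0.4902·47.928=23.494; a1+…+a3=13.464 < 23.494 ≤ a1+…+a4=35.976 → R4 fires; Y=4 X=7 R=6
Draw 5: a1=2.070, a2=2.298, a3=9.096, a4=19.698, a5=11.952, a0=45.114; τ=−ln(0.4189)/45.114=0.019 → t=0.069; u2·a0=0.9494·45.114=42.831; a1+…+a4=33.162 < 42.831 ≤ a1+…+a5=45.114 → R5 fires; Y=3 X=9 R=5
Draw 6: a1=1.725, a2=1.915, a3=5.685, a4=21.105, a5=7.470, a0=37.900; τ=−ln(0.0908)/37.900=0.063 → t=0.133; u2·a0=0.1510·37.900=5.723; a1+a2=3.640 < 5.723 ≤ a1+…+a3=9.325 → R3 fires; Y=4 X=9 R=5
Draw 7: a1=1.725, a2=1.915, a3=7.580, a4=21.105, a5=9.960, a0=42.285; τ=−ln(0.0421)/42.285=0.075 → t=0.207; u2·a0=0.1342·42.285=5.675; a1+a2=3.640 < 5.675 ≤ a1+…+a3=11.220 → R3 fires; Y=5 X=9 R=5
Draw 8: a1=1.725, a2=1.915, a3=9.475, a4=21.105, a5=12.450, a0=46.670; τ=−ln(0.5801)/46.670=0.012 → t=0.219; u2·a0=0.7462·46.670=34.825; a1+…+a4=34.220 < 34.825 ≤ a1+…+a5=46.670 → R5 fires; Y=4 X=11 R=4
Draw 9: a1=1.380, a2=1.532, a3=6.064, a4=20.636, a5=7.968, a0=37.580; τ=−ln(0.2534)/37.580=0.037 → t=0.256; u2·a0=0.8748·37.580=32.875; a1+…+a4=29.612 < 32.875 ≤ a1+…+a5=37.580 → R5 fires; Y=3 X=13 R=3
Draw 10: a1=1.035, a2=1.149, a3=3.411, a4=18.291, a5=4.482, a0=28.368; τ=−ln(0.9088)/28.368=0.003 → t=0.259; u2·a0=0.9839·28.368=27.911; a1+…+a4=23.886 < 27.911 ≤ a1+…+a5=28.368 → R5 fires; Y=2 X=15 R=2
Draw 11: a1=0.690, a2=0.766, a3=1.516, a4=14.070, a5=1.992, a0=19.034; τ=−ln(0.2525)/19.034=0.072 → t=0.331; u2·a0=0.0407·19.034=0.775; a1=0.690 < 0.775 ≤ a1+a2=1.456 → R2 fires; Y=4 X=15 R=1
Draw 12: a1=0.345, a2=0.383, a3=1.516, a4=7.035, a5=1.992, a0=11.271; τ=−ln(0.6707)/11.271=0.035 → t=0.367 > T=0.34: stop.
Read off R at T=0.34: 1

R at T = 1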